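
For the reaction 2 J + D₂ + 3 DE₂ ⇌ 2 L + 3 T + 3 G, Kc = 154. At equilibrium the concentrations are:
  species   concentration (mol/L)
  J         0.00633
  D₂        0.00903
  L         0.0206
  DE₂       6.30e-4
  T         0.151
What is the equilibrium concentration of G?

At equilibrium, Kc = [L]²·[T]³·[G]³ / ([J]²·[D₂]·[DE₂]³) = 154.
(0.0206)²·(0.151)³·([G])³ / ((0.00633)²·(0.00903)·(6.30e-4)³) = 154
[G]³ = 9.54e-9 ⇒ [G] = 0.00212 mol/L

[G] = 0.00212 mol/L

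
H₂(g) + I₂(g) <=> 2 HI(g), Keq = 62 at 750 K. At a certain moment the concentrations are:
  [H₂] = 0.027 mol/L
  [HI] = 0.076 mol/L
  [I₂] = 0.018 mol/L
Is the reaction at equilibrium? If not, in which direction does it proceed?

to the right

Q = [HI]² / ([H₂]·[I₂]) = (0.076)² / ((0.027)·(0.018)) = 12
Q = 12 < Keq = 62, so the forward reaction proceeds.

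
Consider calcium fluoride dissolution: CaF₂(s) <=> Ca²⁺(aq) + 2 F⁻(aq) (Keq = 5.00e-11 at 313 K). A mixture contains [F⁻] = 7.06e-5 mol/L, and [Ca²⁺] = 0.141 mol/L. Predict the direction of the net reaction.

to the left

(CaF₂ is a pure solid — omitted from Q.)
Q = [Ca²⁺]·[F⁻]² = (0.141)·(7.06e-5)² = 7.03e-10
Q = 7.03e-10 > Keq = 5.00e-11, so the reverse reaction proceeds.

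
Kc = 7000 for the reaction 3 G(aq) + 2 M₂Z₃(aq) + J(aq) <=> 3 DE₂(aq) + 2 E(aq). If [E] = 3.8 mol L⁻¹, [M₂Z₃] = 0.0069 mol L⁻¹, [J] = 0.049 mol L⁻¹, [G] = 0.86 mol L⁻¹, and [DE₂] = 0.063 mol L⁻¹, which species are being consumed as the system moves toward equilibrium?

G, M₂Z₃, J (reactants)

Qc = [DE₂]³·[E]² / ([G]³·[M₂Z₃]²·[J]) = (0.063)³·(3.8)² / ((0.86)³·(0.0069)²·(0.049)) = 2400
Qc = 2400 < Kc = 7000: net forward reaction.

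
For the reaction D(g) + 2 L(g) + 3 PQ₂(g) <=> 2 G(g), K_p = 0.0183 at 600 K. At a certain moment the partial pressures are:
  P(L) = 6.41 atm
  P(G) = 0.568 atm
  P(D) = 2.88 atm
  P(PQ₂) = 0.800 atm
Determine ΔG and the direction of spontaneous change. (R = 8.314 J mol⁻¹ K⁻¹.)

ΔG = -6.16 kJ/mol; the forward reaction is spontaneous

Q_p = P(G)² / (P(D)·P(L)²·P(PQ₂)³) = (0.568)² / ((2.88)·(6.41)²·(0.800)³) = 0.00532
ΔG = RT ln(Q_p/K_p) = (8.314 J mol⁻¹ K⁻¹)(600 K) × ln(0.00532/0.0183)
   = (4.988 kJ/mol)(-1.235) = -6.16 kJ/mol
ΔG < 0, so the forward reaction is spontaneous (proceeds forward).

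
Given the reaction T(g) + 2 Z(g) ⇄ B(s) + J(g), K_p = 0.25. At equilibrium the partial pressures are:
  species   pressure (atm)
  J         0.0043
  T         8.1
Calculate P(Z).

(B is a pure solid — omitted from K_p.)
At equilibrium, K_p = P(J) / (P(T)·P(Z)²) = 0.25.
(0.0043) / ((8.1)·(P(Z))²) = 0.25
P(Z)² = 0.00212 ⇒ P(Z) = 0.046 atm

P(Z) = 0.046 atm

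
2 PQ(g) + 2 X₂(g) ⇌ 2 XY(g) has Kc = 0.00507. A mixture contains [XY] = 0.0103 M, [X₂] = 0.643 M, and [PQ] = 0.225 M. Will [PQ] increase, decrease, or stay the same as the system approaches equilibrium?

stay the same

Qc = [XY]² / ([PQ]²·[X₂]²) = (0.0103)² / ((0.225)²·(0.643)²) = 0.00507
Qc = 0.00507 = Kc; the system is at equilibrium.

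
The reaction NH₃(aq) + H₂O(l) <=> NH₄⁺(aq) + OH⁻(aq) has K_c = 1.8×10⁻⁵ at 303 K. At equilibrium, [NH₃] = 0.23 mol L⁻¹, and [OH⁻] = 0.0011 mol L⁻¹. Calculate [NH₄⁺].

[NH₄⁺] = 0.0038 mol L⁻¹

(H₂O is a pure liquid — omitted from K_c.)
At equilibrium, K_c = [NH₄⁺]·[OH⁻] / [NH₃] = 1.8×10⁻⁵.
([NH₄⁺])·(0.0011) / (0.23) = 1.8×10⁻⁵
[NH₄⁺] = 0.00376 = 0.0038 mol L⁻¹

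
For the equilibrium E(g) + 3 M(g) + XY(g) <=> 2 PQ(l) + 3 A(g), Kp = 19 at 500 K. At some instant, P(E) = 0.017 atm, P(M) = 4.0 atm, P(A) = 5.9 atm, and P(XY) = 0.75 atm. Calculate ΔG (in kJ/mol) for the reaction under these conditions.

(PQ is a pure liquid — omitted from Qp.)
Qp = P(A)³ / (P(E)·P(M)³·P(XY)) = (5.9)³ / ((0.017)·(4.0)³·(0.75)) = 252
ΔG = RT ln(Qp/Kp) = (8.314 J mol⁻¹ K⁻¹)(500 K) × ln(252/19)
   = (4.157 kJ/mol)(2.585) = 10.7 kJ/mol
ΔG > 0, so the forward reaction is non-spontaneous (proceeds in reverse).

ΔG = 10.7 kJ/mol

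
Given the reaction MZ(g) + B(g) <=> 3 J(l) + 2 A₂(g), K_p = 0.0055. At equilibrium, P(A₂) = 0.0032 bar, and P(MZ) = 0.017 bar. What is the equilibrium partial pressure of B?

(J is a pure liquid — omitted from K_p.)
At equilibrium, K_p = P(A₂)² / (P(MZ)·P(B)) = 0.0055.
(0.0032)² / ((0.017)·(P(B))) = 0.0055
P(B) = 0.110 = 0.11 bar

P(B) = 0.11 bar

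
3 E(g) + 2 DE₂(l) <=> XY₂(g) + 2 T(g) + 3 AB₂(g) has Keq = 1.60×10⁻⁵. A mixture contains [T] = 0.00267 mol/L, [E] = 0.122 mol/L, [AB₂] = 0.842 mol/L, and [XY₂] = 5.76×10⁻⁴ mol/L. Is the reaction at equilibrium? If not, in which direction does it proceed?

to the right

(DE₂ is a pure liquid — omitted from Q.)
Q = [XY₂]·[T]²·[AB₂]³ / [E]³ = (5.76×10⁻⁴)·(0.00267)²·(0.842)³ / (0.122)³ = 1.35×10⁻⁶
Q = 1.35×10⁻⁶ < Keq = 1.60×10⁻⁵, so the forward reaction proceeds.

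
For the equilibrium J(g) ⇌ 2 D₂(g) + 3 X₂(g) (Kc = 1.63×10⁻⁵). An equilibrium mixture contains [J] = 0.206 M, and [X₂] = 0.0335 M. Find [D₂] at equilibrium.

At equilibrium, Kc = [D₂]²·[X₂]³ / [J] = 1.63×10⁻⁵.
([D₂])²·(0.0335)³ / (0.206) = 1.63×10⁻⁵
[D₂]² = 0.0893 ⇒ [D₂] = 0.299 M

[D₂] = 0.299 M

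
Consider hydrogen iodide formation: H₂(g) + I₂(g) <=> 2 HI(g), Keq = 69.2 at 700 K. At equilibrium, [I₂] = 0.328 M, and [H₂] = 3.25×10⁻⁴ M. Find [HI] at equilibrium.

[HI] = 0.0859 M

At equilibrium, Keq = [HI]² / ([H₂]·[I₂]) = 69.2.
([HI])² / ((3.25×10⁻⁴)·(0.328)) = 69.2
[HI]² = 0.00738 ⇒ [HI] = 0.0859 M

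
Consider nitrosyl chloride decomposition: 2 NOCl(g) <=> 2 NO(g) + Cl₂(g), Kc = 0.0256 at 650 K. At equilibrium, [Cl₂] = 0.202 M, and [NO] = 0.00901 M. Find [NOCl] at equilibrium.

At equilibrium, Kc = [NO]²·[Cl₂] / [NOCl]² = 0.0256.
(0.00901)²·(0.202) / ([NOCl])² = 0.0256
[NOCl]² = 6.41e-4 ⇒ [NOCl] = 0.0253 M

[NOCl] = 0.0253 M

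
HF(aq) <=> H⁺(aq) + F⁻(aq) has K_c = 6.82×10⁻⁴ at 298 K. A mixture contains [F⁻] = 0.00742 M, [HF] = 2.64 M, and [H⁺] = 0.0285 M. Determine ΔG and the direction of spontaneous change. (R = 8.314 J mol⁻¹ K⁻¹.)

ΔG = -5.31 kJ/mol; the forward reaction is spontaneous

Q_c = [H⁺]·[F⁻] / [HF] = (0.0285)·(0.00742) / (2.64) = 8.01×10⁻⁵
ΔG = RT ln(Q_c/K_c) = (8.314 J mol⁻¹ K⁻¹)(298 K) × ln(8.01×10⁻⁵/6.82×10⁻⁴)
   = (2.478 kJ/mol)(-2.142) = -5.31 kJ/mol
ΔG < 0, so the forward reaction is spontaneous (proceeds forward).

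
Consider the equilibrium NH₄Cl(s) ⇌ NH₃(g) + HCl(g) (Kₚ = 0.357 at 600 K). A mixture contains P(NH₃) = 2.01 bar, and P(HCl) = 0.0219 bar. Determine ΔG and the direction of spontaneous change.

(NH₄Cl is a pure solid — omitted from Qₚ.)
Qₚ = P(NH₃)·P(HCl) = (2.01)·(0.0219) = 0.0440
ΔG = RT ln(Qₚ/Kₚ) = (8.314 J mol⁻¹ K⁻¹)(600 K) × ln(0.0440/0.357)
   = (4.988 kJ/mol)(-2.094) = -10.4 kJ/mol
ΔG < 0, so the forward reaction is spontaneous (proceeds forward).

ΔG = -10.4 kJ/mol; the forward reaction is spontaneous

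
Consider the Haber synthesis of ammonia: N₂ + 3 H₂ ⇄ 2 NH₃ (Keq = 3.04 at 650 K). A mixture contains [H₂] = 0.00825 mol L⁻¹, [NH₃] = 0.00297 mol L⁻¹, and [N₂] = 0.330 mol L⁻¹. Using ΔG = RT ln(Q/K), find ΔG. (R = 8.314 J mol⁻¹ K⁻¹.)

Q = [NH₃]² / ([N₂]·[H₂]³) = (0.00297)² / ((0.330)·(0.00825)³) = 47.6
ΔG = RT ln(Q/Keq) = (8.314 J mol⁻¹ K⁻¹)(650 K) × ln(47.6/3.04)
   = (5.404 kJ/mol)(2.751) = 14.9 kJ/mol
ΔG > 0, so the forward reaction is non-spontaneous (proceeds in reverse).

ΔG = 14.9 kJ/mol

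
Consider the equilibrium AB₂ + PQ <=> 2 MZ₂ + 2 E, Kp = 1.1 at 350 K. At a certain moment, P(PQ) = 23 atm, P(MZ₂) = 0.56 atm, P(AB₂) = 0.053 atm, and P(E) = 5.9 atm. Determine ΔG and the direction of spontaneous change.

Qp = P(MZ₂)²·P(E)² / (P(AB₂)·P(PQ)) = (0.56)²·(5.9)² / ((0.053)·(23)) = 8.96
ΔG = RT ln(Qp/Kp) = (8.314 J mol⁻¹ K⁻¹)(350 K) × ln(8.96/1.1)
   = (2.910 kJ/mol)(2.097) = 6.10 kJ/mol
ΔG > 0, so the forward reaction is non-spontaneous (proceeds in reverse).

ΔG = 6.10 kJ/mol; the forward reaction is non-spontaneous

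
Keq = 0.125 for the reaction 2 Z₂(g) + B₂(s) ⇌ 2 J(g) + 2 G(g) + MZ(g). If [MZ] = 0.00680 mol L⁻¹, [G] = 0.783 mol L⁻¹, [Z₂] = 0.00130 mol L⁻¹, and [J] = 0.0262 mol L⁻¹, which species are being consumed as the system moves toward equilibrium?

(B₂ is a pure solid — omitted from Q.)
Q = [J]²·[G]²·[MZ] / [Z₂]² = (0.0262)²·(0.783)²·(0.00680) / (0.00130)² = 1.69
Q = 1.69 > Keq = 0.125: net reverse reaction.

J, G, MZ (products)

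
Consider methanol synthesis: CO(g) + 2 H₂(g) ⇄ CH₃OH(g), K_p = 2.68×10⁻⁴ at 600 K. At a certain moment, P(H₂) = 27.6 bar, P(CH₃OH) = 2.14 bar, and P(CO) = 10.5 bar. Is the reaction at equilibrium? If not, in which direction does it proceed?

Q_p = P(CH₃OH) / (P(CO)·P(H₂)²) = (2.14) / ((10.5)·(27.6)²) = 2.68×10⁻⁴
Q_p = 2.68×10⁻⁴ = K_p, so the system is already at equilibrium.

no net change (already at equilibrium)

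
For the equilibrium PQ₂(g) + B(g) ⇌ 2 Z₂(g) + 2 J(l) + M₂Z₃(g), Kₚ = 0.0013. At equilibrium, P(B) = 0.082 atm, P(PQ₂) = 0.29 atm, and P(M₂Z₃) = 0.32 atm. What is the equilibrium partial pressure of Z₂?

(J is a pure liquid — omitted from Kₚ.)
At equilibrium, Kₚ = P(Z₂)²·P(M₂Z₃) / (P(PQ₂)·P(B)) = 0.0013.
(P(Z₂))²·(0.32) / ((0.29)·(0.082)) = 0.0013
P(Z₂)² = 9.66e-5 ⇒ P(Z₂) = 0.0098 atm

P(Z₂) = 0.0098 atm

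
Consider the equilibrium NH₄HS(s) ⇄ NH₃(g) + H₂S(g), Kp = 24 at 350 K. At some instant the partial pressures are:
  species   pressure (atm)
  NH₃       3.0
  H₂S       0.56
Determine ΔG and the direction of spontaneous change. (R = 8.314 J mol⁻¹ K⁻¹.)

(NH₄HS is a pure solid — omitted from Qp.)
Qp = P(NH₃)·P(H₂S) = (3.0)·(0.56) = 1.68
ΔG = RT ln(Qp/Kp) = (8.314 J mol⁻¹ K⁻¹)(350 K) × ln(1.68/24)
   = (2.910 kJ/mol)(-2.659) = -7.74 kJ/mol
ΔG < 0, so the forward reaction is spontaneous (proceeds forward).

ΔG = -7.74 kJ/mol; the forward reaction is spontaneous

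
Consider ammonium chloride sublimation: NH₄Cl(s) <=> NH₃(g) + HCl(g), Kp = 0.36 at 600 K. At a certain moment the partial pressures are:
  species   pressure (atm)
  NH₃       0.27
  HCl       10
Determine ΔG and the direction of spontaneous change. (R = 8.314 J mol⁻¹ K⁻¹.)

ΔG = 10.1 kJ/mol; the forward reaction is non-spontaneous

(NH₄Cl is a pure solid — omitted from Qp.)
Qp = P(NH₃)·P(HCl) = (0.27)·(10) = 2.70
ΔG = RT ln(Qp/Kp) = (8.314 J mol⁻¹ K⁻¹)(600 K) × ln(2.70/0.36)
   = (4.988 kJ/mol)(2.015) = 10.1 kJ/mol
ΔG > 0, so the forward reaction is non-spontaneous (proceeds in reverse).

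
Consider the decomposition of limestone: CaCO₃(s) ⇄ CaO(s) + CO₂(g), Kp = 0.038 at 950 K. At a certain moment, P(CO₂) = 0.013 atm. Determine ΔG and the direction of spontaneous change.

ΔG = -8.47 kJ/mol; the forward reaction is spontaneous

(CaCO₃, CaO are pure solids — omitted from Qp.)
Qp = P(CO₂) = 0.0130
ΔG = RT ln(Qp/Kp) = (8.314 J mol⁻¹ K⁻¹)(950 K) × ln(0.0130/0.038)
   = (7.898 kJ/mol)(-1.073) = -8.47 kJ/mol
ΔG < 0, so the forward reaction is spontaneous (proceeds forward).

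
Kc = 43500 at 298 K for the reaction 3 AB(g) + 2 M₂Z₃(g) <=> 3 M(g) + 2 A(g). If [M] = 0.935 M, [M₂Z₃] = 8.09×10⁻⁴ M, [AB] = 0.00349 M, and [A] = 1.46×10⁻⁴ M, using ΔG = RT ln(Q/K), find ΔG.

ΔG = 6.61 kJ/mol

Qc = [M]³·[A]² / ([AB]³·[M₂Z₃]²) = (0.935)³·(1.46×10⁻⁴)² / ((0.00349)³·(8.09×10⁻⁴)²) = 6.26×10⁵
ΔG = RT ln(Qc/Kc) = (8.314 J mol⁻¹ K⁻¹)(298 K) × ln(6.26×10⁵/43500)
   = (2.478 kJ/mol)(2.667) = 6.61 kJ/mol
ΔG > 0, so the forward reaction is non-spontaneous (proceeds in reverse).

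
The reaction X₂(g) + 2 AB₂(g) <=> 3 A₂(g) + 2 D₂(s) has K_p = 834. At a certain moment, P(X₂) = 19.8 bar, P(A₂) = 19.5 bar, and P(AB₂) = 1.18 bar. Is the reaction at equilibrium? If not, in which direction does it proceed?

(D₂ is a pure solid — omitted from Q_p.)
Q_p = P(A₂)³ / (P(X₂)·P(AB₂)²) = (19.5)³ / ((19.8)·(1.18)²) = 269
Q_p = 269 < K_p = 834, so the forward reaction proceeds.

toward products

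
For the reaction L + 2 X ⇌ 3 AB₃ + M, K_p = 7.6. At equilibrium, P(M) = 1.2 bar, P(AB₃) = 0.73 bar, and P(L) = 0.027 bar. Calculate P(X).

At equilibrium, K_p = P(AB₃)³·P(M) / (P(L)·P(X)²) = 7.6.
(0.73)³·(1.2) / ((0.027)·(P(X))²) = 7.6
P(X)² = 2.27 ⇒ P(X) = 1.5 bar

P(X) = 1.5 bar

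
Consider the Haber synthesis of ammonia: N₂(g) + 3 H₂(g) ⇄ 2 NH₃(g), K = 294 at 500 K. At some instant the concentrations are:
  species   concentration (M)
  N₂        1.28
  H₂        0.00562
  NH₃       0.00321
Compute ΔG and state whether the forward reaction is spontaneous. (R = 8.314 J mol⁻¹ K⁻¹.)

Q = [NH₃]² / ([N₂]·[H₂]³) = (0.00321)² / ((1.28)·(0.00562)³) = 45.4
ΔG = RT ln(Q/K) = (8.314 J mol⁻¹ K⁻¹)(500 K) × ln(45.4/294)
   = (4.157 kJ/mol)(-1.868) = -7.77 kJ/mol
ΔG < 0, so the forward reaction is spontaneous (proceeds forward).

ΔG = -7.77 kJ/mol; the forward reaction is spontaneous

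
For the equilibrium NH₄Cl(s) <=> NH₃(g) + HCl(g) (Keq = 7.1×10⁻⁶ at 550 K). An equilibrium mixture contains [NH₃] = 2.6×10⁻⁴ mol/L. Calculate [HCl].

[HCl] = 0.027 mol/L

(NH₄Cl is a pure solid — omitted from Keq.)
At equilibrium, Keq = [NH₃]·[HCl] = 7.1×10⁻⁶.
(2.6×10⁻⁴)·([HCl]) = 7.1×10⁻⁶
[HCl] = 0.0273 = 0.027 mol/L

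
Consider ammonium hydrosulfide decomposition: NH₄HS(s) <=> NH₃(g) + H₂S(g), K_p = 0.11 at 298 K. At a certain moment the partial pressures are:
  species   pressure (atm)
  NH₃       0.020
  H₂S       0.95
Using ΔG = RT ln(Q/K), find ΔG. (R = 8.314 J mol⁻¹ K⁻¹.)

ΔG = -4.35 kJ/mol

(NH₄HS is a pure solid — omitted from Q_p.)
Q_p = P(NH₃)·P(H₂S) = (0.020)·(0.95) = 0.0190
ΔG = RT ln(Q_p/K_p) = (8.314 J mol⁻¹ K⁻¹)(298 K) × ln(0.0190/0.11)
   = (2.478 kJ/mol)(-1.756) = -4.35 kJ/mol
ΔG < 0, so the forward reaction is spontaneous (proceeds forward).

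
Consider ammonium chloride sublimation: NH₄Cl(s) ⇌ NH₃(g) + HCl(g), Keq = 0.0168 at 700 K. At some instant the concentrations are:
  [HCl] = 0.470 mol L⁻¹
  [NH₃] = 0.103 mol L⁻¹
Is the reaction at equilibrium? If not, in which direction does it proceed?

(NH₄Cl is a pure solid — omitted from Q.)
Q = [NH₃]·[HCl] = (0.103)·(0.470) = 0.0484
Q = 0.0484 > Keq = 0.0168, so the reverse reaction proceeds.

toward reactants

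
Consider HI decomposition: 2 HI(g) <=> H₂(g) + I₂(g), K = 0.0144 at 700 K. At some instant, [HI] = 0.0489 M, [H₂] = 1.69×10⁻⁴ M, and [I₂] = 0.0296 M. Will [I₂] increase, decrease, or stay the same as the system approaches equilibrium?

increase

Q = [H₂]·[I₂] / [HI]² = (1.69×10⁻⁴)·(0.0296) / (0.0489)² = 0.00209
Q = 0.00209 < K = 0.0144: net forward reaction.
I₂ is a product, so it increases.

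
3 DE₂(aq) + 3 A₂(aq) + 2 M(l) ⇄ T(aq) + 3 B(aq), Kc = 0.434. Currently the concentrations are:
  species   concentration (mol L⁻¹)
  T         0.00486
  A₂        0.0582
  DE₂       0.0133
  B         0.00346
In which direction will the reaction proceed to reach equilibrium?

(M is a pure liquid — omitted from Qc.)
Qc = [T]·[B]³ / ([DE₂]³·[A₂]³) = (0.00486)·(0.00346)³ / ((0.0133)³·(0.0582)³) = 0.434
Qc = 0.434 = Kc, so the system is already at equilibrium.

neither direction; the system is at equilibrium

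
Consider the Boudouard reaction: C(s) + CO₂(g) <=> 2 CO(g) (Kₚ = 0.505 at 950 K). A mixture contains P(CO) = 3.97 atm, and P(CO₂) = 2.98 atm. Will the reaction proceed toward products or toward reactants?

toward reactants

(C is a pure solid — omitted from Qₚ.)
Qₚ = P(CO)² / P(CO₂) = (3.97)² / (2.98) = 5.29
Qₚ = 5.29 > Kₚ = 0.505, so the reverse reaction proceeds.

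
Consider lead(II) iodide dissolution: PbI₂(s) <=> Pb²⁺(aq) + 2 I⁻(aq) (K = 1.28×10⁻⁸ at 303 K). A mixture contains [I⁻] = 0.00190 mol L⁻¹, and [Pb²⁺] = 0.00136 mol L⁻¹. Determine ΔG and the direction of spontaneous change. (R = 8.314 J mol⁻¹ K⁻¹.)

ΔG = -2.41 kJ/mol; the forward reaction is spontaneous

(PbI₂ is a pure solid — omitted from Q.)
Q = [Pb²⁺]·[I⁻]² = (0.00136)·(0.00190)² = 4.91×10⁻⁹
ΔG = RT ln(Q/K) = (8.314 J mol⁻¹ K⁻¹)(303 K) × ln(4.91×10⁻⁹/1.28×10⁻⁸)
   = (2.519 kJ/mol)(-0.9582) = -2.41 kJ/mol
ΔG < 0, so the forward reaction is spontaneous (proceeds forward).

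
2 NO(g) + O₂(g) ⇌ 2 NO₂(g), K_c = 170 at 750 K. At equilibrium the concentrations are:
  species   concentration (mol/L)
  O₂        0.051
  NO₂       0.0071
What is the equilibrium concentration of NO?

[NO] = 0.0024 mol/L

At equilibrium, K_c = [NO₂]² / ([NO]²·[O₂]) = 170.
(0.0071)² / (([NO])²·(0.051)) = 170
[NO]² = 5.81e-6 ⇒ [NO] = 0.0024 mol/L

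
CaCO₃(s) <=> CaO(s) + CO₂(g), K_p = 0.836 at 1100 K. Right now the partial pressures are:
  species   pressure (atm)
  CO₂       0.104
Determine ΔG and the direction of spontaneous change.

ΔG = -19.1 kJ/mol; the forward reaction is spontaneous

(CaCO₃, CaO are pure solids — omitted from Q_p.)
Q_p = P(CO₂) = 0.104
ΔG = RT ln(Q_p/K_p) = (8.314 J mol⁻¹ K⁻¹)(1100 K) × ln(0.104/0.836)
   = (9.145 kJ/mol)(-2.084) = -19.1 kJ/mol
ΔG < 0, so the forward reaction is spontaneous (proceeds forward).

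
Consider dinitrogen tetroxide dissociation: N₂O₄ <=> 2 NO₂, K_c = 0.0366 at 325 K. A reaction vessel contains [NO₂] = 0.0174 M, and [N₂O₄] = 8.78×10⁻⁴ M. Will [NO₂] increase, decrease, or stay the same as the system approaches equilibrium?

decrease

Q_c = [NO₂]² / [N₂O₄] = (0.0174)² / (8.78×10⁻⁴) = 0.345
Q_c = 0.345 > K_c = 0.0366: net reverse reaction.
NO₂ is a product, so it decreases.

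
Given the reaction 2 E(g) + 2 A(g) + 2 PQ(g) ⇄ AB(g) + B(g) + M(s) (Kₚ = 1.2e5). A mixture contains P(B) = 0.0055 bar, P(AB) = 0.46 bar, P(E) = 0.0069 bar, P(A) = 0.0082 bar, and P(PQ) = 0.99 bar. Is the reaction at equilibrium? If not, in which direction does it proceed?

in the reverse direction

(M is a pure solid — omitted from Qₚ.)
Qₚ = P(AB)·P(B) / (P(E)²·P(A)²·P(PQ)²) = (0.46)·(0.0055) / ((0.0069)²·(0.0082)²·(0.99)²) = 8.1e5
Qₚ = 8.1e5 > Kₚ = 1.2e5, so the reverse reaction proceeds.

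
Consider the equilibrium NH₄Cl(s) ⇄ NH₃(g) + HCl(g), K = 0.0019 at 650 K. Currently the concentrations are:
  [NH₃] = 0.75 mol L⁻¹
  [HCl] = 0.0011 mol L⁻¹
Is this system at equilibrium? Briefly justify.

no; Q < K, reaction proceeds forward

(NH₄Cl is a pure solid — omitted from Q.)
Q = [NH₃]·[HCl] = (0.75)·(0.0011) = 8.2×10⁻⁴
Q = 8.2×10⁻⁴ < K = 0.0019: net forward reaction.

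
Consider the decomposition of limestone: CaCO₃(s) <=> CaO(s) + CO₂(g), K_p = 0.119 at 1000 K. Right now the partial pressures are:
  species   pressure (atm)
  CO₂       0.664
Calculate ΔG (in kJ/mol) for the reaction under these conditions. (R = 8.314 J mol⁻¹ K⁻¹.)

ΔG = 14.3 kJ/mol

(CaCO₃, CaO are pure solids — omitted from Q_p.)
Q_p = P(CO₂) = 0.664
ΔG = RT ln(Q_p/K_p) = (8.314 J mol⁻¹ K⁻¹)(1000 K) × ln(0.664/0.119)
   = (8.314 kJ/mol)(1.719) = 14.3 kJ/mol
ΔG > 0, so the forward reaction is non-spontaneous (proceeds in reverse).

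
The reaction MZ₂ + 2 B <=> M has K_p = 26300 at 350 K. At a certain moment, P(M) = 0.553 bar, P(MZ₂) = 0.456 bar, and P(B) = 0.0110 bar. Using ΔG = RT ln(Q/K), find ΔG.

ΔG = -2.81 kJ/mol

Q_p = P(M) / (P(MZ₂)·P(B)²) = (0.553) / ((0.456)·(0.0110)²) = 10000
ΔG = RT ln(Q_p/K_p) = (8.314 J mol⁻¹ K⁻¹)(350 K) × ln(10000/26300)
   = (2.910 kJ/mol)(-0.9670) = -2.81 kJ/mol
ΔG < 0, so the forward reaction is spontaneous (proceeds forward).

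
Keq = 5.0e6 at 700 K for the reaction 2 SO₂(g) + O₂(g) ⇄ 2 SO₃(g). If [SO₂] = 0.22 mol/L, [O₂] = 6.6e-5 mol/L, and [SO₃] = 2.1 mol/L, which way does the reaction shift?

to the right

Q = [SO₃]² / ([SO₂]²·[O₂]) = (2.1)² / ((0.22)²·(6.6e-5)) = 1.4e6
Q = 1.4e6 < Keq = 5.0e6, so the forward reaction proceeds.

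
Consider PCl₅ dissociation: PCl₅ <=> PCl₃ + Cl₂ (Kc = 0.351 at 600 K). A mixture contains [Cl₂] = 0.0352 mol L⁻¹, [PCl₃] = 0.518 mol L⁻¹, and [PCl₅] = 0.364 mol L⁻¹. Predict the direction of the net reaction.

Qc = [PCl₃]·[Cl₂] / [PCl₅] = (0.518)·(0.0352) / (0.364) = 0.0501
Qc = 0.0501 < Kc = 0.351, so the forward reaction proceeds.

in the forward direction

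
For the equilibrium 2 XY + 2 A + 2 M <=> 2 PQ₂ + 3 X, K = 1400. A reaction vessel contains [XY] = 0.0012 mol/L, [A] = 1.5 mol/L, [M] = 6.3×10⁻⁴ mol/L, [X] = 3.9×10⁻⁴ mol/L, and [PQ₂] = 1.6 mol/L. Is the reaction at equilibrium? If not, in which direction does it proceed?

to the right

Q = [PQ₂]²·[X]³ / ([XY]²·[A]²·[M]²) = (1.6)²·(3.9×10⁻⁴)³ / ((0.0012)²·(1.5)²·(6.3×10⁻⁴)²) = 120
Q = 120 < K = 1400, so the forward reaction proceeds.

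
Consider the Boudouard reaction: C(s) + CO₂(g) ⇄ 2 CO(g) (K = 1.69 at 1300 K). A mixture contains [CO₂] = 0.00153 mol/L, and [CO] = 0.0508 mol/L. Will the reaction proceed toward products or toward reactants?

(C is a pure solid — omitted from Q.)
Q = [CO]² / [CO₂] = (0.0508)² / (0.00153) = 1.69
Q = 1.69 = K, so the system is already at equilibrium.

neither direction; the system is at equilibrium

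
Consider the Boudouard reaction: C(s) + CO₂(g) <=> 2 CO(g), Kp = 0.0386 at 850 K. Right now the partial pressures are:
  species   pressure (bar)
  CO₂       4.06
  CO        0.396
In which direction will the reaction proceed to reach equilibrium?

(C is a pure solid — omitted from Qp.)
Qp = P(CO)² / P(CO₂) = (0.396)² / (4.06) = 0.0386
Qp = 0.0386 = Kp, so the system is already at equilibrium.

neither direction; the system is at equilibrium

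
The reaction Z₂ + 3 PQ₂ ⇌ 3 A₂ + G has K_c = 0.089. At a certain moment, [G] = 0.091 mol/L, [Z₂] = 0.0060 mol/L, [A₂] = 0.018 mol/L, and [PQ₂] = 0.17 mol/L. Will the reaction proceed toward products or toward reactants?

Q_c = [A₂]³·[G] / ([Z₂]·[PQ₂]³) = (0.018)³·(0.091) / ((0.0060)·(0.17)³) = 0.018
Q_c = 0.018 < K_c = 0.089, so the forward reaction proceeds.

forward (toward products)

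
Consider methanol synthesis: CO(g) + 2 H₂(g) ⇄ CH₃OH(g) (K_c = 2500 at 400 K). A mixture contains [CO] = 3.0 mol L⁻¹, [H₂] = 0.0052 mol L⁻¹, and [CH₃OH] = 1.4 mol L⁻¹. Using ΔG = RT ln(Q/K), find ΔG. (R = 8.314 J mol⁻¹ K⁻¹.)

ΔG = 6.43 kJ/mol

Q_c = [CH₃OH] / ([CO]·[H₂]²) = (1.4) / ((3.0)·(0.0052)²) = 17300
ΔG = RT ln(Q_c/K_c) = (8.314 J mol⁻¹ K⁻¹)(400 K) × ln(17300/2500)
   = (3.326 kJ/mol)(1.934) = 6.43 kJ/mol
ΔG > 0, so the forward reaction is non-spontaneous (proceeds in reverse).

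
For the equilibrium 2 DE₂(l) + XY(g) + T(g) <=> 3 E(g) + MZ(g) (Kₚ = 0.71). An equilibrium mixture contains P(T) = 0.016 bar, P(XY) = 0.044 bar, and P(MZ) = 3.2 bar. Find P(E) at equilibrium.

(DE₂ is a pure liquid — omitted from Kₚ.)
At equilibrium, Kₚ = P(E)³·P(MZ) / (P(XY)·P(T)) = 0.71.
(P(E))³·(3.2) / ((0.044)·(0.016)) = 0.71
P(E)³ = 1.56e-4 ⇒ P(E) = 0.054 bar

P(E) = 0.054 bar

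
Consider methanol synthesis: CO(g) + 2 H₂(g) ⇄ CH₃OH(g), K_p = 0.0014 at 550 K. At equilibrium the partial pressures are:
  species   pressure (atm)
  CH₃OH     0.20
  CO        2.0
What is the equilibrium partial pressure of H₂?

P(H₂) = 8.5 atm

At equilibrium, K_p = P(CH₃OH) / (P(CO)·P(H₂)²) = 0.0014.
(0.20) / ((2.0)·(P(H₂))²) = 0.0014
P(H₂)² = 71.4 ⇒ P(H₂) = 8.5 atm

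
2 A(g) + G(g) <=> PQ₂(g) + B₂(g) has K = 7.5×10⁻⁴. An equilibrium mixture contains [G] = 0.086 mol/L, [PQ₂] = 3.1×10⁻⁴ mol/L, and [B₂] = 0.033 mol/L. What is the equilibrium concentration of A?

[A] = 0.40 mol/L

At equilibrium, K = [PQ₂]·[B₂] / ([A]²·[G]) = 7.5×10⁻⁴.
(3.1×10⁻⁴)·(0.033) / (([A])²·(0.086)) = 7.5×10⁻⁴
[A]² = 0.159 ⇒ [A] = 0.40 mol/L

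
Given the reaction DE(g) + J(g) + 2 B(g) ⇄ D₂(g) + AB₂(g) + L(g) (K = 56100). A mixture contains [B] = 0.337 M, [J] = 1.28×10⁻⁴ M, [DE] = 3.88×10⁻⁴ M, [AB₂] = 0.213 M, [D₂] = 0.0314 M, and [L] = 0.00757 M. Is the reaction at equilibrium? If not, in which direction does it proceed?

Q = [D₂]·[AB₂]·[L] / ([DE]·[J]·[B]²) = (0.0314)·(0.213)·(0.00757) / ((3.88×10⁻⁴)·(1.28×10⁻⁴)·(0.337)²) = 8980
Q = 8980 < K = 56100, so the forward reaction proceeds.

toward products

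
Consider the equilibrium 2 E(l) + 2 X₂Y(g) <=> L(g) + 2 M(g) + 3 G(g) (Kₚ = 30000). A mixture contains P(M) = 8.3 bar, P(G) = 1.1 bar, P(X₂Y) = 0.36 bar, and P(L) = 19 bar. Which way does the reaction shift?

(E is a pure liquid — omitted from Qₚ.)
Qₚ = P(L)·P(M)²·P(G)³ / P(X₂Y)² = (19)·(8.3)²·(1.1)³ / (0.36)² = 13000
Qₚ = 13000 < Kₚ = 30000, so the forward reaction proceeds.

forward (toward products)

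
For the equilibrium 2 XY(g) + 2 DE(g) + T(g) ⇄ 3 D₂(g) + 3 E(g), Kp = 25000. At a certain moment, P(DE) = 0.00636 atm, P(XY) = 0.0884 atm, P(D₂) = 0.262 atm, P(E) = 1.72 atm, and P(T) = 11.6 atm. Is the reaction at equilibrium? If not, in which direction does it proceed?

Qp = P(D₂)³·P(E)³ / (P(XY)²·P(DE)²·P(T)) = (0.262)³·(1.72)³ / ((0.0884)²·(0.00636)²·(11.6)) = 25000
Qp = 25000 = Kp, so the system is already at equilibrium.

at equilibrium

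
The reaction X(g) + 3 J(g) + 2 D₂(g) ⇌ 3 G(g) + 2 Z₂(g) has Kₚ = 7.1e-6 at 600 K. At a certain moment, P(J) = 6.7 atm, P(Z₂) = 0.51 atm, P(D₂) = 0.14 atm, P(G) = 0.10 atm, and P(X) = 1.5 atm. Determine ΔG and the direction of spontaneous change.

ΔG = 7.09 kJ/mol; the forward reaction is non-spontaneous

Qₚ = P(G)³·P(Z₂)² / (P(X)·P(J)³·P(D₂)²) = (0.10)³·(0.51)² / ((1.5)·(6.7)³·(0.14)²) = 2.94e-5
ΔG = RT ln(Qₚ/Kₚ) = (8.314 J mol⁻¹ K⁻¹)(600 K) × ln(2.94e-5/7.1e-6)
   = (4.988 kJ/mol)(1.421) = 7.09 kJ/mol
ΔG > 0, so the forward reaction is non-spontaneous (proceeds in reverse).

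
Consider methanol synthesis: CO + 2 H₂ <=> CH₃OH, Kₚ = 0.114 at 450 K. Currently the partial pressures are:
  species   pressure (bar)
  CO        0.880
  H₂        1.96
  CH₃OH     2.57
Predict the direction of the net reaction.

reverse (toward reactants)

Qₚ = P(CH₃OH) / (P(CO)·P(H₂)²) = (2.57) / ((0.880)·(1.96)²) = 0.760
Qₚ = 0.760 > Kₚ = 0.114, so the reverse reaction proceeds.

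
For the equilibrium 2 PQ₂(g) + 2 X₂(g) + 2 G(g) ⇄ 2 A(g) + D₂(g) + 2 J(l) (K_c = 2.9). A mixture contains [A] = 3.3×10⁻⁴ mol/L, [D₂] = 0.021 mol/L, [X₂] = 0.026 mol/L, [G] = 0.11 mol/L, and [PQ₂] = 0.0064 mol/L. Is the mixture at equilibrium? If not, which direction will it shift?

(J is a pure liquid — omitted from Q_c.)
Q_c = [A]²·[D₂] / ([PQ₂]²·[X₂]²·[G]²) = (3.3×10⁻⁴)²·(0.021) / ((0.0064)²·(0.026)²·(0.11)²) = 6.8
Q_c = 6.8 > K_c = 2.9: net reverse reaction.

no; Q > K, reaction proceeds in reverse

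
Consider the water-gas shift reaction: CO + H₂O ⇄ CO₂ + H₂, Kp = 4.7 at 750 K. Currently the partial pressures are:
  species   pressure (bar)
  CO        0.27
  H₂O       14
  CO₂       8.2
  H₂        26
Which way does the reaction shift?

to the left

Qp = P(CO₂)·P(H₂) / (P(CO)·P(H₂O)) = (8.2)·(26) / ((0.27)·(14)) = 56
Qp = 56 > Kp = 4.7, so the reverse reaction proceeds.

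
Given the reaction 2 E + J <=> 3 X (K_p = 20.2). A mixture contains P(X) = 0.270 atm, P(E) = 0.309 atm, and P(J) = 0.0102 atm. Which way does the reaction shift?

at equilibrium

Q_p = P(X)³ / (P(E)²·P(J)) = (0.270)³ / ((0.309)²·(0.0102)) = 20.2
Q_p = 20.2 = K_p, so the system is already at equilibrium.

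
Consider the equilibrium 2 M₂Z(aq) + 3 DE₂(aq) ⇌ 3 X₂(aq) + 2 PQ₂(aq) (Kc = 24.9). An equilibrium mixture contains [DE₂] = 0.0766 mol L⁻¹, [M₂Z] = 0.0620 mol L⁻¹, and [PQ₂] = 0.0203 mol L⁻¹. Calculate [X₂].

At equilibrium, Kc = [X₂]³·[PQ₂]² / ([M₂Z]²·[DE₂]³) = 24.9.
([X₂])³·(0.0203)² / ((0.0620)²·(0.0766)³) = 24.9
[X₂]³ = 0.104 ⇒ [X₂] = 0.471 mol L⁻¹

[X₂] = 0.471 mol L⁻¹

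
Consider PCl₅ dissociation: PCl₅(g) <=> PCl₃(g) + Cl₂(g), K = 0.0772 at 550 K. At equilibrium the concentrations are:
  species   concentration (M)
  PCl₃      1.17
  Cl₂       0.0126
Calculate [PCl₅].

[PCl₅] = 0.191 M

At equilibrium, K = [PCl₃]·[Cl₂] / [PCl₅] = 0.0772.
(1.17)·(0.0126) / ([PCl₅]) = 0.0772
[PCl₅] = 0.191 M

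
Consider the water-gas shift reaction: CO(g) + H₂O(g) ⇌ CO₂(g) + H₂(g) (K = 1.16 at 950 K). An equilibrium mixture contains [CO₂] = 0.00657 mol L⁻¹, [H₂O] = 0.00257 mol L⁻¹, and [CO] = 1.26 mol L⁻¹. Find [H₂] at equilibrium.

[H₂] = 0.572 mol L⁻¹

At equilibrium, K = [CO₂]·[H₂] / ([CO]·[H₂O]) = 1.16.
(0.00657)·([H₂]) / ((1.26)·(0.00257)) = 1.16
[H₂] = 0.572 mol L⁻¹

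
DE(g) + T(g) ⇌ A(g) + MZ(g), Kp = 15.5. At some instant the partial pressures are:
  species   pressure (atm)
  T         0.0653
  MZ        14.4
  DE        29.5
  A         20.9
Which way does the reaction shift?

toward reactants

Qp = P(A)·P(MZ) / (P(DE)·P(T)) = (20.9)·(14.4) / ((29.5)·(0.0653)) = 156
Qp = 156 > Kp = 15.5, so the reverse reaction proceeds.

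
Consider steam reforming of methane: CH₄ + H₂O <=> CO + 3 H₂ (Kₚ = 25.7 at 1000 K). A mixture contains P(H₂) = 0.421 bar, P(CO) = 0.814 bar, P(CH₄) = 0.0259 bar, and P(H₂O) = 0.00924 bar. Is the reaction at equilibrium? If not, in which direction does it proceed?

to the left

Qₚ = P(CO)·P(H₂)³ / (P(CH₄)·P(H₂O)) = (0.814)·(0.421)³ / ((0.0259)·(0.00924)) = 254
Qₚ = 254 > Kₚ = 25.7, so the reverse reaction proceeds.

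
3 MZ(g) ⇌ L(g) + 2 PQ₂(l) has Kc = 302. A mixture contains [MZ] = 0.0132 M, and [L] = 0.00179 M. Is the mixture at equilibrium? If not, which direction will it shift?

(PQ₂ is a pure liquid — omitted from Qc.)
Qc = [L] / [MZ]³ = (0.00179) / (0.0132)³ = 778
Qc = 778 > Kc = 302: net reverse reaction.

no; Q > K, reaction proceeds in reverse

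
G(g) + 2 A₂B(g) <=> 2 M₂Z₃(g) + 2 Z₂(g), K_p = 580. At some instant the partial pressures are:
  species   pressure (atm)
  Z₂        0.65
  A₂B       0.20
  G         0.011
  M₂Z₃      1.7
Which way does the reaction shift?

Q_p = P(M₂Z₃)²·P(Z₂)² / (P(G)·P(A₂B)²) = (1.7)²·(0.65)² / ((0.011)·(0.20)²) = 2800
Q_p = 2800 > K_p = 580, so the reverse reaction proceeds.

toward reactants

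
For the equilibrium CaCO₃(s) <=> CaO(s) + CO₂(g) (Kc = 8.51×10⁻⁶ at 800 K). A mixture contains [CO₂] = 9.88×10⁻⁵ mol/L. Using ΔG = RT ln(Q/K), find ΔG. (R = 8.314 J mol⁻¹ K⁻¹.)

(CaCO₃, CaO are pure solids — omitted from Qc.)
Qc = [CO₂] = 9.88×10⁻⁵
ΔG = RT ln(Qc/Kc) = (8.314 J mol⁻¹ K⁻¹)(800 K) × ln(9.88×10⁻⁵/8.51×10⁻⁶)
   = (6.651 kJ/mol)(2.452) = 16.3 kJ/mol
ΔG > 0, so the forward reaction is non-spontaneous (proceeds in reverse).

ΔG = 16.3 kJ/mol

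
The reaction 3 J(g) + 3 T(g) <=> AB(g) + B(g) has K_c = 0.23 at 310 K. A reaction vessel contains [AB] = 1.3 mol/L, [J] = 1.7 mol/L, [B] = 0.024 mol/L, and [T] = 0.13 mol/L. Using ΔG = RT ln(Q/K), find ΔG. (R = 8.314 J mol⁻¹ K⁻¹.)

ΔG = 6.52 kJ/mol

Q_c = [AB]·[B] / ([J]³·[T]³) = (1.3)·(0.024) / ((1.7)³·(0.13)³) = 2.89
ΔG = RT ln(Q_c/K_c) = (8.314 J mol⁻¹ K⁻¹)(310 K) × ln(2.89/0.23)
   = (2.577 kJ/mol)(2.531) = 6.52 kJ/mol
ΔG > 0, so the forward reaction is non-spontaneous (proceeds in reverse).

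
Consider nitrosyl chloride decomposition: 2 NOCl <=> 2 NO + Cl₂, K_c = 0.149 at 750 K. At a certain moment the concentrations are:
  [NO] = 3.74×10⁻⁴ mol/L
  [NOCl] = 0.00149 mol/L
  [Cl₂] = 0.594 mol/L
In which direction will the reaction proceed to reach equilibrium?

in the forward direction

Q_c = [NO]²·[Cl₂] / [NOCl]² = (3.74×10⁻⁴)²·(0.594) / (0.00149)² = 0.0374
Q_c = 0.0374 < K_c = 0.149, so the forward reaction proceeds.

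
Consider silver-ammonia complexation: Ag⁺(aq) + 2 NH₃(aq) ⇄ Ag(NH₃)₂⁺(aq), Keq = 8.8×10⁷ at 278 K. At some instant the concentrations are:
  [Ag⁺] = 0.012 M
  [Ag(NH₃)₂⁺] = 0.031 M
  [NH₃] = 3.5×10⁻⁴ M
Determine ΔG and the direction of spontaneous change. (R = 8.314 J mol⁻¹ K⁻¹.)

ΔG = -3.30 kJ/mol; the forward reaction is spontaneous

Q = [Ag(NH₃)₂⁺] / ([Ag⁺]·[NH₃]²) = (0.031) / ((0.012)·(3.5×10⁻⁴)²) = 2.11×10⁷
ΔG = RT ln(Q/Keq) = (8.314 J mol⁻¹ K⁻¹)(278 K) × ln(2.11×10⁷/8.8×10⁷)
   = (2.311 kJ/mol)(-1.428) = -3.30 kJ/mol
ΔG < 0, so the forward reaction is spontaneous (proceeds forward).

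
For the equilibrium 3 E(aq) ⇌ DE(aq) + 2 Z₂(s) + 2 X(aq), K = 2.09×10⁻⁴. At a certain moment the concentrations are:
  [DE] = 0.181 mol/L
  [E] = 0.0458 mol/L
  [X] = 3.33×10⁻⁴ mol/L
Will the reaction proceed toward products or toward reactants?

(Z₂ is a pure solid — omitted from Q.)
Q = [DE]·[X]² / [E]³ = (0.181)·(3.33×10⁻⁴)² / (0.0458)³ = 2.09×10⁻⁴
Q = 2.09×10⁻⁴ = K, so the system is already at equilibrium.

no net change (already at equilibrium)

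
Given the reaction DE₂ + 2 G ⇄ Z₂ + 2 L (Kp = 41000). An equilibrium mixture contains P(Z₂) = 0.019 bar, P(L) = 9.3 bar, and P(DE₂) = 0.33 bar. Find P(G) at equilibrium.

At equilibrium, Kp = P(Z₂)·P(L)² / (P(DE₂)·P(G)²) = 41000.
(0.019)·(9.3)² / ((0.33)·(P(G))²) = 41000
P(G)² = 1.21×10⁻⁴ ⇒ P(G) = 0.011 bar

P(G) = 0.011 bar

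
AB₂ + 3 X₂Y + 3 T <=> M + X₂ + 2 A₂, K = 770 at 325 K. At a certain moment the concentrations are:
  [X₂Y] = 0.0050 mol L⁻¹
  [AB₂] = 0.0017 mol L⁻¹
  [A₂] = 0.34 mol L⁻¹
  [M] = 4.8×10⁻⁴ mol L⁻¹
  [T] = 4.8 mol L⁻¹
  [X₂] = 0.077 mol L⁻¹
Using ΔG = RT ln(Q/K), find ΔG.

ΔG = -3.90 kJ/mol

Q = [M]·[X₂]·[A₂]² / ([AB₂]·[X₂Y]³·[T]³) = (4.8×10⁻⁴)·(0.077)·(0.34)² / ((0.0017)·(0.0050)³·(4.8)³) = 182
ΔG = RT ln(Q/K) = (8.314 J mol⁻¹ K⁻¹)(325 K) × ln(182/770)
   = (2.702 kJ/mol)(-1.442) = -3.90 kJ/mol
ΔG < 0, so the forward reaction is spontaneous (proceeds forward).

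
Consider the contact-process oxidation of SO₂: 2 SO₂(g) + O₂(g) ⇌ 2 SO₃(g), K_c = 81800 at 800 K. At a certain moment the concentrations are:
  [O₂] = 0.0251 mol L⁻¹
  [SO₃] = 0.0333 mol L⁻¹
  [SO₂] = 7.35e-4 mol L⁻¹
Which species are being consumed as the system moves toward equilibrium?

none (at equilibrium)

Q_c = [SO₃]² / ([SO₂]²·[O₂]) = (0.0333)² / ((7.35e-4)²·(0.0251)) = 81800
Q_c = 81800 = K_c; the system is at equilibrium.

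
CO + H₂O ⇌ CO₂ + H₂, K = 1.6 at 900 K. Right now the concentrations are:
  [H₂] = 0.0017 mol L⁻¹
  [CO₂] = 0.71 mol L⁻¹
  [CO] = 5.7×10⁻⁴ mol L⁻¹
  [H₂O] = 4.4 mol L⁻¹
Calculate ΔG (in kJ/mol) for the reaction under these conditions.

ΔG = -8.99 kJ/mol

Q = [CO₂]·[H₂] / ([CO]·[H₂O]) = (0.71)·(0.0017) / ((5.7×10⁻⁴)·(4.4)) = 0.481
ΔG = RT ln(Q/K) = (8.314 J mol⁻¹ K⁻¹)(900 K) × ln(0.481/1.6)
   = (7.483 kJ/mol)(-1.202) = -8.99 kJ/mol
ΔG < 0, so the forward reaction is spontaneous (proceeds forward).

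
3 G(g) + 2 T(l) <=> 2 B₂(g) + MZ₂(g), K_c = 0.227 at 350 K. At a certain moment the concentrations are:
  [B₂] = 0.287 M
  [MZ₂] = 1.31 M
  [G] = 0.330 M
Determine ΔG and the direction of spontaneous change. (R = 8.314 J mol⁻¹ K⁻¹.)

ΔG = 7.51 kJ/mol; the forward reaction is non-spontaneous

(T is a pure liquid — omitted from Q_c.)
Q_c = [B₂]²·[MZ₂] / [G]³ = (0.287)²·(1.31) / (0.330)³ = 3.00
ΔG = RT ln(Q_c/K_c) = (8.314 J mol⁻¹ K⁻¹)(350 K) × ln(3.00/0.227)
   = (2.910 kJ/mol)(2.581) = 7.51 kJ/mol
ΔG > 0, so the forward reaction is non-spontaneous (proceeds in reverse).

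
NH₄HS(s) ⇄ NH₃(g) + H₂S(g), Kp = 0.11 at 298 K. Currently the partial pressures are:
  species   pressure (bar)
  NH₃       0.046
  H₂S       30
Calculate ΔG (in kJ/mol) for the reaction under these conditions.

ΔG = 6.27 kJ/mol

(NH₄HS is a pure solid — omitted from Qp.)
Qp = P(NH₃)·P(H₂S) = (0.046)·(30) = 1.38
ΔG = RT ln(Qp/Kp) = (8.314 J mol⁻¹ K⁻¹)(298 K) × ln(1.38/0.11)
   = (2.478 kJ/mol)(2.529) = 6.27 kJ/mol
ΔG > 0, so the forward reaction is non-spontaneous (proceeds in reverse).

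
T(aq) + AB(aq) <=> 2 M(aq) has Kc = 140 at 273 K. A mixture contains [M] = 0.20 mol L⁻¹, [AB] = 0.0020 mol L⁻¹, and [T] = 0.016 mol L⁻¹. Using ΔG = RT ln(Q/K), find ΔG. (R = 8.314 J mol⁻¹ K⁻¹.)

Qc = [M]² / ([T]·[AB]) = (0.20)² / ((0.016)·(0.0020)) = 1250
ΔG = RT ln(Qc/Kc) = (8.314 J mol⁻¹ K⁻¹)(273 K) × ln(1250/140)
   = (2.270 kJ/mol)(2.189) = 4.97 kJ/mol
ΔG > 0, so the forward reaction is non-spontaneous (proceeds in reverse).

ΔG = 4.97 kJ/mol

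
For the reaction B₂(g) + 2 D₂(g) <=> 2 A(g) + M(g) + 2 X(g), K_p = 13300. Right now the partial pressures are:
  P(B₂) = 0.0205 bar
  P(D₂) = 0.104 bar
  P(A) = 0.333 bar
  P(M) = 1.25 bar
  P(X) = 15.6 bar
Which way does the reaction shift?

in the reverse direction

Q_p = P(A)²·P(M)·P(X)² / (P(B₂)·P(D₂)²) = (0.333)²·(1.25)·(15.6)² / ((0.0205)·(0.104)²) = 1.52×10⁵
Q_p = 1.52×10⁵ > K_p = 13300, so the reverse reaction proceeds.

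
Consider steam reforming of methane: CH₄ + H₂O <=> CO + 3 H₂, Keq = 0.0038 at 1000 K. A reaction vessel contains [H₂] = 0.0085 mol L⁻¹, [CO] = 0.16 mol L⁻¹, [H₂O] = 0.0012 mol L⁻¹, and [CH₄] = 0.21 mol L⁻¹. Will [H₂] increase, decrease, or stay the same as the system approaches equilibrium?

Q = [CO]·[H₂]³ / ([CH₄]·[H₂O]) = (0.16)·(0.0085)³ / ((0.21)·(0.0012)) = 3.9×10⁻⁴
Q = 3.9×10⁻⁴ < Keq = 0.0038: net forward reaction.
H₂ is a product, so it increases.

increase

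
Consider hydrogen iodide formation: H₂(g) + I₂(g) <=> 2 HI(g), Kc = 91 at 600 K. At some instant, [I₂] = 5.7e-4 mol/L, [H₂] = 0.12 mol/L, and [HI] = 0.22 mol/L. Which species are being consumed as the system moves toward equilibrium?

HI (products)

Qc = [HI]² / ([H₂]·[I₂]) = (0.22)² / ((0.12)·(5.7e-4)) = 710
Qc = 710 > Kc = 91: net reverse reaction.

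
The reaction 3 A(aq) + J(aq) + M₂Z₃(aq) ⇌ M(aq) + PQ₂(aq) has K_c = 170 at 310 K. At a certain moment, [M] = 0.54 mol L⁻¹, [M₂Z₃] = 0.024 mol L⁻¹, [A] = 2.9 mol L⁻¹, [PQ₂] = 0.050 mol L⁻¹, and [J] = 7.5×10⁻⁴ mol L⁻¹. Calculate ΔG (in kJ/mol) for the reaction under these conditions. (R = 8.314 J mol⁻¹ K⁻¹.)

ΔG = -2.62 kJ/mol

Q_c = [M]·[PQ₂] / ([A]³·[J]·[M₂Z₃]) = (0.54)·(0.050) / ((2.9)³·(7.5×10⁻⁴)·(0.024)) = 61.5
ΔG = RT ln(Q_c/K_c) = (8.314 J mol⁻¹ K⁻¹)(310 K) × ln(61.5/170)
   = (2.577 kJ/mol)(-1.017) = -2.62 kJ/mol
ΔG < 0, so the forward reaction is spontaneous (proceeds forward).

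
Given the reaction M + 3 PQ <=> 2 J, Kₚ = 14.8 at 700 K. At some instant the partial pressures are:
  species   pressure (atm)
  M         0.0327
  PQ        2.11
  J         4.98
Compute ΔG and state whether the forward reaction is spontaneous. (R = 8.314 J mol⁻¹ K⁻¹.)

ΔG = 9.87 kJ/mol; the forward reaction is non-spontaneous

Qₚ = P(J)² / (P(M)·P(PQ)³) = (4.98)² / ((0.0327)·(2.11)³) = 80.7
ΔG = RT ln(Qₚ/Kₚ) = (8.314 J mol⁻¹ K⁻¹)(700 K) × ln(80.7/14.8)
   = (5.820 kJ/mol)(1.696) = 9.87 kJ/mol
ΔG > 0, so the forward reaction is non-spontaneous (proceeds in reverse).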